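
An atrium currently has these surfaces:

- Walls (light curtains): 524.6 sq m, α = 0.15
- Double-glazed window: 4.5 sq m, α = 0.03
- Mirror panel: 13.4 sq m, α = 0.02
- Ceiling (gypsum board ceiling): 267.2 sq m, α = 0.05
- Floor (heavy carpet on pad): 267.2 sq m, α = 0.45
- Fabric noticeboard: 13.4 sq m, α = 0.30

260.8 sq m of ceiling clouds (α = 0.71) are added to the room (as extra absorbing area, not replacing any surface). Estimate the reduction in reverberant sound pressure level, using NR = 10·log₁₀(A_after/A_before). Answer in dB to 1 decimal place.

A_before = Σ Sᵢαᵢ = 524.6·0.15 + 4.5·0.03 + 13.4·0.02 + 267.2·0.05 + 267.2·0.45 + 13.4·0.30 = 216.713 sabins.
Treatment contributes 260.8·0.71 = 185.168 sabins.
New total A_after = 401.881 sabins.
Reduction = 10 log₁₀(A_after/A_before) = 10 log₁₀(1.8544) = 2.7 dB.

2.7 dB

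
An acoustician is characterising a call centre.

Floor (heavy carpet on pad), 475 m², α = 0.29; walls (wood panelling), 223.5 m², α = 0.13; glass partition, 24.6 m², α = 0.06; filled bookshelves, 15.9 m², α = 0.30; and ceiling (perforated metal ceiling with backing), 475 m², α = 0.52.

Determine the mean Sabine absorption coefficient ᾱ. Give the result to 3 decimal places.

S = Σ Sᵢ = 475 + 223.5 + 24.6 + 15.9 + 475 = 1214.0 m².
Σ(Sᵢαᵢ) = 475×0.29 + 223.5×0.13 + 24.6×0.06 + 15.9×0.30 + 475×0.52 = 420.051.
ᾱ = A/S = 0.346.

0.346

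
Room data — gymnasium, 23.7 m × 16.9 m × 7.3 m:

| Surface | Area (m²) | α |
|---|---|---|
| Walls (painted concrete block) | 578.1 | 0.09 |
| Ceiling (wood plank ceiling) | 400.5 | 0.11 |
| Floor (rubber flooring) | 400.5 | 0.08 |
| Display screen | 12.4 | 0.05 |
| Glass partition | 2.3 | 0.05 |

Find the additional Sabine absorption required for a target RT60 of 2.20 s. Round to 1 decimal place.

Equivalent absorption area: A₁ = 578.1×0.09 + 400.5×0.11 + 400.5×0.08 + 12.4×0.05 + 2.3×0.05 = 128.859 m².
V = 2923.869 m³. Required absorption A₂ = 0.161 × 2923.869 / 2.20 = 213.974 sabins.
Additional absorption ΔA = 213.974 − 128.859 = 85.1 sabins.

85.1 sabins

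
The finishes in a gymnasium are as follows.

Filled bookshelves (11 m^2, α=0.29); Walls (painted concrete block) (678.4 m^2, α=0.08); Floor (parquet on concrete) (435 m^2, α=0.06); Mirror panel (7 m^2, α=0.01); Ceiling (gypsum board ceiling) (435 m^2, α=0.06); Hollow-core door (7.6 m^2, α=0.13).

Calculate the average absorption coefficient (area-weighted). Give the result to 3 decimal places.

0.070

S = Σ Sᵢ = 11 + 678.4 + 435 + 7 + 435 + 7.6 = 1574.0 m^2.
Σ(Sᵢαᵢ) = 11×0.29 + 678.4×0.08 + 435×0.06 + 7×0.01 + 435×0.06 + 7.6×0.13 = 110.720.
ᾱ = A/S = 0.070.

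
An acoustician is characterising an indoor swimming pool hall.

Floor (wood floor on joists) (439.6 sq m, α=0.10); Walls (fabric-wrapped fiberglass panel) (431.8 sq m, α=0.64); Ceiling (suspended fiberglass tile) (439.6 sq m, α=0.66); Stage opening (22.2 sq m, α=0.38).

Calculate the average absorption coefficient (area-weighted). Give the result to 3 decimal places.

0.464

Total surface area S = 1333.2 sq m.
A = 439.6*0.10 + 431.8*0.64 + 439.6*0.66 + 22.2*0.38 = 618.884 sabins.
ᾱ = 618.884 / 1333.2 = 0.464.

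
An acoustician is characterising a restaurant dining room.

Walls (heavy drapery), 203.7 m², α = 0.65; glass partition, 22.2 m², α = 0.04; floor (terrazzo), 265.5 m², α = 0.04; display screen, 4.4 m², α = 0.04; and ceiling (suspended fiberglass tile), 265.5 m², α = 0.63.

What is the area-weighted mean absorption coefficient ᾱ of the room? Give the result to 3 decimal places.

Total surface area S = 761.3 m².
A = 203.7·0.65 + 22.2·0.04 + 265.5·0.04 + 4.4·0.04 + 265.5·0.63 = 311.354 sabins.
ᾱ = 311.354 / 761.3 = 0.409.

0.409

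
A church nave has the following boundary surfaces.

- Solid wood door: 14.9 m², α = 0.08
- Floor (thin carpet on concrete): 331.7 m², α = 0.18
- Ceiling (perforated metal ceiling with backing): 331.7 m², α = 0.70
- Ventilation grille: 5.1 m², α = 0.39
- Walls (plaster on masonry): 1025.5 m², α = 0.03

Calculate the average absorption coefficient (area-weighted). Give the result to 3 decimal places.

S = Σ Sᵢ = 14.9 + 331.7 + 331.7 + 5.1 + 1025.5 = 1708.9 m².
A = 14.9×0.08 + 331.7×0.18 + 331.7×0.70 + 5.1×0.39 + 1025.5×0.03 = 325.842 sabins.
ᾱ = 325.842 / 1708.9 = 0.191.

0.191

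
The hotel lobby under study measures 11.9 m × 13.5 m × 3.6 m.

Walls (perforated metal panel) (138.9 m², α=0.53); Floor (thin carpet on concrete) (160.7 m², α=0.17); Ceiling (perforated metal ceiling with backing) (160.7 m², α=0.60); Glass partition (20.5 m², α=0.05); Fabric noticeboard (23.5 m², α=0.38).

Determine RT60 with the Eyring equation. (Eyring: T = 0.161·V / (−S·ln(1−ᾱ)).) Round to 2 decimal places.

0.35 s

Total surface area S = 138.9 + 160.7 + 160.7 + 20.5 + 23.5 = 504.3 m².
Σ(Sᵢαᵢ) = 138.9×0.53 + 160.7×0.17 + 160.7×0.60 + 20.5×0.05 + 23.5×0.38 = 207.311.
Mean coefficient ᾱ = A/S = 0.4111.
Eyring denominator: −S ln(1−ᾱ) = 267.026.
V = 11.9 × 13.5 × 3.6 = 578.34 m³.
RT60 = 0.161 × 578.34 / 267.026 = 0.35 s.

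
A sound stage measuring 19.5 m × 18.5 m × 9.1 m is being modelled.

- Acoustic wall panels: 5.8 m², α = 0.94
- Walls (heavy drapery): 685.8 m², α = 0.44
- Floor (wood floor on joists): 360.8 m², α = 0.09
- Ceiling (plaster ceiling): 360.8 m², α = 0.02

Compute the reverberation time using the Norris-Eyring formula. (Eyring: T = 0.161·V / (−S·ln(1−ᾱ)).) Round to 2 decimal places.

1.33 s

Total surface area S = 5.8 + 685.8 + 360.8 + 360.8 = 1413.2 m².
Σ(Sᵢαᵢ) = 5.8·0.94 + 685.8·0.44 + 360.8·0.09 + 360.8·0.02 = 346.892.
ᾱ = 346.892 / 1413.2 = 0.2455.
−S·ln(1−ᾱ) = −1413.2 × ln(1 − 0.2455) = 398.098.
V = 19.5 × 18.5 × 9.1 = 3282.825 m³.
T = 0.161·V/[−S·ln(1−ᾱ)] = 0.161·3282.825/398.098 = 1.33 s.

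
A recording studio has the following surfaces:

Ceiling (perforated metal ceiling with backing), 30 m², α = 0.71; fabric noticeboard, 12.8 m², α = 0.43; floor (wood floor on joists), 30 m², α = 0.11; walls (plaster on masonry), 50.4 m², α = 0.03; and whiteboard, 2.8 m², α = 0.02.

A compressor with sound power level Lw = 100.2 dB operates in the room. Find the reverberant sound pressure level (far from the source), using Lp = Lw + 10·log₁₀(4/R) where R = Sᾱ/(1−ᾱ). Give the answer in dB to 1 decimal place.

90.0 dB

A = 31.672 sabins; S = 126.0 m².
ᾱ = 31.672/126.0 = 0.2514; R = Sᾱ/(1−ᾱ) = 31.672/(1−0.2514) = 42.308 m².
Lp = 100.2 + 10·log₁₀(4/42.308) = 100.2 + (-10.24) = 90.0 dB.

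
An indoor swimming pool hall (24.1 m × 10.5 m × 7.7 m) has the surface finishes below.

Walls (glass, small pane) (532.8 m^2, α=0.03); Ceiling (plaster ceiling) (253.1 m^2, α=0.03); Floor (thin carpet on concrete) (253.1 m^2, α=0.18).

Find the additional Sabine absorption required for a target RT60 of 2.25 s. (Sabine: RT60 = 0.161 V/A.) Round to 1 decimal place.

Equivalent absorption area: A₁ = 532.8·0.03 + 253.1·0.03 + 253.1·0.18 = 69.135 m^2.
For T = 2.25 s, need A₂ = 0.161·V/T = 0.161·1948.485/2.25 = 139.425 sabins.
Shortfall: 139.425 − 69.135 = 70.3 sabins.

70.3 sabins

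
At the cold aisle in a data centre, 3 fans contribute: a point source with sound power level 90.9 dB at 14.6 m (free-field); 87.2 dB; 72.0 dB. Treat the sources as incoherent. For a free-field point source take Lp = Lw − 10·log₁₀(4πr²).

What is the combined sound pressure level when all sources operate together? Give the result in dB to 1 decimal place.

87.3 dB

Source at 14.6 m: Lp = 90.9 − 10·log₁₀(4π·14.6²) = 90.9 − 10·log₁₀(2678.648) = 56.6 dB.
Sum in the linear (power) domain: Σ 10^(Lᵢ/10) = 10^(56.6/10) + 10^(87.2/10) + 10^(72.0/10) = 5.411e+08.
Back to dB: 10·log₁₀ Σ = 87.3 dB.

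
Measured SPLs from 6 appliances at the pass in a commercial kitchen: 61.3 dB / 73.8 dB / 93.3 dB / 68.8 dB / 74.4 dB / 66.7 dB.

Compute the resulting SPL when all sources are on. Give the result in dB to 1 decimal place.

93.4 dB

Σ 10^(Lᵢ/10) = 2.203e+09.
Combined level = 10 log₁₀(2.203e+09) = 93.4 dB.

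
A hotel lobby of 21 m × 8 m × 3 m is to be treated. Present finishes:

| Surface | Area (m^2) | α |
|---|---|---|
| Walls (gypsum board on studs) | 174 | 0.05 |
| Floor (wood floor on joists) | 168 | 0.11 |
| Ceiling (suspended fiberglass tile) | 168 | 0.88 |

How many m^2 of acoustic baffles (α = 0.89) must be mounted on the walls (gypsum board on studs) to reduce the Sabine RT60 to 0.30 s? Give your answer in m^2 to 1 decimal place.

113.6

Equivalent absorption area: A₁ = 174*0.05 + 168*0.11 + 168*0.88 = 175.020 m^2.
Required A₂ = 0.161·504/0.30 = 270.480 sabins.
ΔA needed = 270.480 − 175.020 = 95.460 sabins.
Each m^2 of panel replacing the walls (gypsum board on studs) adds (0.89 − 0.05) = 0.84 sabins.
Area = ΔA/Δα = 95.460/0.84 = 113.6 m^2.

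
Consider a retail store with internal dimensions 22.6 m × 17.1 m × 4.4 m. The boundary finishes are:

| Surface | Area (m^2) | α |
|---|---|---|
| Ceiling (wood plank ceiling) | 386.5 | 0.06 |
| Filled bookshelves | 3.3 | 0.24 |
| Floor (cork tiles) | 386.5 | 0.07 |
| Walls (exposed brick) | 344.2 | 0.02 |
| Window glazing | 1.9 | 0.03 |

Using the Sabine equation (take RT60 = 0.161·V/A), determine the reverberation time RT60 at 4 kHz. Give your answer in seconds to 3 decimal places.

4.722 s

Equivalent absorption area: A = 386.5×0.06 + 3.3×0.24 + 386.5×0.07 + 344.2×0.02 + 1.9×0.03 = 57.978 m^2.
Room volume: 1700.424 m³.
RT60 = 0.161 · V / A = 0.161 × 1700.424 / 57.978 = 4.722 s.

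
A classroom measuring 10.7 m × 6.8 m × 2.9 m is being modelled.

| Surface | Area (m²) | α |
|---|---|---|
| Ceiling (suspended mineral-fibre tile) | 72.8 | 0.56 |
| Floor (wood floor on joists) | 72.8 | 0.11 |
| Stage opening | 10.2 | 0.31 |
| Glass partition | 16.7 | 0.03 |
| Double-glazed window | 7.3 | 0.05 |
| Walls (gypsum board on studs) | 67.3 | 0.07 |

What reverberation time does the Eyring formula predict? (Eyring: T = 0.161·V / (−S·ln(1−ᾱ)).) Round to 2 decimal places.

S = Σ Sᵢ = 247.1 m².
Σ(Sᵢαᵢ) = 72.8·0.56 + 72.8·0.11 + 10.2·0.31 + 16.7·0.03 + 7.3·0.05 + 67.3·0.07 = 57.515.
ᾱ = 57.515 / 247.1 = 0.2328.
−S·ln(1−ᾱ) = −247.1 × ln(1 − 0.2328) = 65.483.
V = 10.7 × 6.8 × 2.9 = 211.004 m³.
RT60 = 0.161 × 211.004 / 65.483 = 0.52 s.

0.52 s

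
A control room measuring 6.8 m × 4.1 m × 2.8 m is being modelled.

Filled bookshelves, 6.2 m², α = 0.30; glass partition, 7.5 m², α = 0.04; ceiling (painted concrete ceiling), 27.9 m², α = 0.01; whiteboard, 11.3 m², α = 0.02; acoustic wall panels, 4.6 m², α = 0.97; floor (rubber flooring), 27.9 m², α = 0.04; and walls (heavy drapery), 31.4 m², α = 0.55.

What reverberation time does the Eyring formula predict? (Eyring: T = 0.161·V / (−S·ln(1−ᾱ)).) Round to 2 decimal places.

0.44 s

S = Σ Sᵢ = 116.8 m².
Σ(Sᵢαᵢ) = 6.2×0.30 + 7.5×0.04 + 27.9×0.01 + 11.3×0.02 + 4.6×0.97 + 27.9×0.04 + 31.4×0.55 = 25.513.
Mean coefficient ᾱ = A/S = 0.2184.
−S·ln(1−ᾱ) = −116.8 × ln(1 − 0.2184) = 28.781.
V = 6.8 × 4.1 × 2.8 = 78.064 m³.
RT60 = 0.161 × 78.064 / 28.781 = 0.44 s.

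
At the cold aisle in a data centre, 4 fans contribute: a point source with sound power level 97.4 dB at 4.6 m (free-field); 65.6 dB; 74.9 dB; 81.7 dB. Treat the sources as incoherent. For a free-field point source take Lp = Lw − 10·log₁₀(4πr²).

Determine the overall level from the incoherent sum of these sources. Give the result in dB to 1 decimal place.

83.1 dB

Source at 4.6 m: Lp = 97.4 − 10·log₁₀(4π·4.6²) = 97.4 − 10·log₁₀(265.904) = 73.2 dB.
Converting to relative power and adding: 10^(73.2/10) + 10^(65.6/10) + 10^(74.9/10) + 10^(81.7/10) = 2.033e+08.
Back to dB: 10·log₁₀ Σ = 83.1 dB.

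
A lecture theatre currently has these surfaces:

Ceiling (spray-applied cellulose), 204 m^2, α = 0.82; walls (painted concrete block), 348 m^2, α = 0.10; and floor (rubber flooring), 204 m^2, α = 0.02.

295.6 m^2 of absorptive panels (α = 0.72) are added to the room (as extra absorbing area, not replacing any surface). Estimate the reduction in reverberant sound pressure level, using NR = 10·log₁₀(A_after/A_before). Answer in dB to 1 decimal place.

3.1 dB

Summing Sᵢαᵢ: 167.280 + 34.800 + 4.080 → A_before = 206.160 sabins.
Treatment contributes 295.6·0.72 = 212.832 sabins.
New total A_after = 418.992 sabins.
NR = 10·log₁₀(418.992/206.160) = 3.1 dB.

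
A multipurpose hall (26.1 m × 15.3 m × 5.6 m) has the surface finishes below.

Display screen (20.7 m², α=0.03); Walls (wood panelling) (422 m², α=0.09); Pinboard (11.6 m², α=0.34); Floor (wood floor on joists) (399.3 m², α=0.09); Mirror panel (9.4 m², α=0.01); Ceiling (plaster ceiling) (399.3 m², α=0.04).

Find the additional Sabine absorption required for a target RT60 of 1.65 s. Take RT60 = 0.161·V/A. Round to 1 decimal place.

123.7 sabins

Equivalent absorption area: A₁ = 20.7·0.03 + 422·0.09 + 11.6·0.34 + 399.3·0.09 + 9.4·0.01 + 399.3·0.04 = 94.548 m².
For T = 1.65 s, need A₂ = 0.161·V/T = 0.161·2236.248/1.65 = 218.204 sabins.
Additional absorption ΔA = 218.204 − 94.548 = 123.7 sabins.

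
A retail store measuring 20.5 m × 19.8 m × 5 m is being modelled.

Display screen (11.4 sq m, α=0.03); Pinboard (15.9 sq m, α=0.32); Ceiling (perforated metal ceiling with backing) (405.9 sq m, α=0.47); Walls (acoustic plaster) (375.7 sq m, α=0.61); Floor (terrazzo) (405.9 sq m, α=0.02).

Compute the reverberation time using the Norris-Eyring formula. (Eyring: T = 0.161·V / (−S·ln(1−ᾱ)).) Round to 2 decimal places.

0.61 s

Total surface area S = 11.4 + 15.9 + 405.9 + 375.7 + 405.9 = 1214.8 sq m.
Absorption A = 11.4·0.03 + 15.9·0.32 + 405.9·0.47 + 375.7·0.61 + 405.9·0.02 = 433.498 sabins.
Mean coefficient ᾱ = A/S = 0.3568.
−S·ln(1−ᾱ) = −1214.8 × ln(1 − 0.3568) = 536.091.
V = 20.5 × 19.8 × 5 = 2029.5 m³.
RT60 = 0.161 × 2029.5 / 536.091 = 0.61 s.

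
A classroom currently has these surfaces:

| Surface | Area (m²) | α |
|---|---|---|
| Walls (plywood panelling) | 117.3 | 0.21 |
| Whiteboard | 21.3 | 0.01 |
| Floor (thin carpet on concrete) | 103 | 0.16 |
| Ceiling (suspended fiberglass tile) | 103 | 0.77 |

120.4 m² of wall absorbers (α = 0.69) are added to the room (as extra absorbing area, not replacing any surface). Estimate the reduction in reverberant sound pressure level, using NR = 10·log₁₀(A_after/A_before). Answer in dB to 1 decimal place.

A_before = Σ Sᵢαᵢ = 117.3×0.21 + 21.3×0.01 + 103×0.16 + 103×0.77 = 120.636 sabins.
Treatment contributes 120.4·0.69 = 83.076 sabins.
A_after = 120.636 + 83.076 = 203.712 sabins.
NR = 10·log₁₀(203.712/120.636) = 2.3 dB.

2.3 dB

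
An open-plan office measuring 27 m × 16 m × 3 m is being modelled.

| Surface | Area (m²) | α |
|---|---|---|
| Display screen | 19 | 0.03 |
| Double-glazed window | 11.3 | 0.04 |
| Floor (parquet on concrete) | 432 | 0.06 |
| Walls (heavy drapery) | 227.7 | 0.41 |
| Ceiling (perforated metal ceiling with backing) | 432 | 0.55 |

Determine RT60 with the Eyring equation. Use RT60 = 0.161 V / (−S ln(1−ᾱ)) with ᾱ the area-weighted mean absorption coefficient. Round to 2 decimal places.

Total surface area S = 19 + 11.3 + 432 + 227.7 + 432 = 1122.0 m².
Absorption A = 19·0.03 + 11.3·0.04 + 432·0.06 + 227.7·0.41 + 432·0.55 = 357.899 sabins.
ᾱ = 357.899 / 1122.0 = 0.3190.
−S·ln(1−ᾱ) = −1122.0 × ln(1 − 0.3190) = 431.065.
V = 27 × 16 × 3 = 1296 m³.
T = 0.161·V/[−S·ln(1−ᾱ)] = 0.161·1296/431.065 = 0.48 s.

0.48 seconds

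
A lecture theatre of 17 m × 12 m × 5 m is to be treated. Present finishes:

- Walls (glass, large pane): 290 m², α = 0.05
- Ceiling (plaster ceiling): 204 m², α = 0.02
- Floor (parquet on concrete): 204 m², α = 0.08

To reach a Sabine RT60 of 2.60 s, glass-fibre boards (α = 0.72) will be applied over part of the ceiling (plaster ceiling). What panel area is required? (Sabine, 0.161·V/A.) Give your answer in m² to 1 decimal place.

Total absorption A₁ = 290×0.05 + 204×0.02 + 204×0.08
  = 14.500 + 4.080 + 16.320 = 34.900 m² sabins.
V = 1020 m³. Target absorption A₂ = 0.161 × 1020 / 2.60 = 63.162 sabins.
Absorption to add: 63.162 − 34.900 = 28.262 sabins.
Each m² of panel replacing the ceiling (plaster ceiling) adds (0.72 − 0.02) = 0.70 sabins.
Area = ΔA/Δα = 28.262/0.70 = 40.4 m².

40.4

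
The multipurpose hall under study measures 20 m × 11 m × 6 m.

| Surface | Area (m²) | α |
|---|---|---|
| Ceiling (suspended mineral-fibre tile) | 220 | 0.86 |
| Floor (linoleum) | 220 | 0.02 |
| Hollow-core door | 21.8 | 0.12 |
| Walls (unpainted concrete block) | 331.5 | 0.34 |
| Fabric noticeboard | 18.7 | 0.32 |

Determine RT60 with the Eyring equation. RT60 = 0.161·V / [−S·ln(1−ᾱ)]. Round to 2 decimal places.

0.53 s

S = Σ Sᵢ = 812.0 m².
Absorption A = 220·0.86 + 220·0.02 + 21.8·0.12 + 331.5·0.34 + 18.7·0.32 = 314.910 sabins.
Mean coefficient ᾱ = A/S = 0.3878.
−S·ln(1−ᾱ) = −812.0 × ln(1 − 0.3878) = 398.445.
V = 20 × 11 × 6 = 1320 m³.
RT60 = 0.161 × 1320 / 398.445 = 0.53 s.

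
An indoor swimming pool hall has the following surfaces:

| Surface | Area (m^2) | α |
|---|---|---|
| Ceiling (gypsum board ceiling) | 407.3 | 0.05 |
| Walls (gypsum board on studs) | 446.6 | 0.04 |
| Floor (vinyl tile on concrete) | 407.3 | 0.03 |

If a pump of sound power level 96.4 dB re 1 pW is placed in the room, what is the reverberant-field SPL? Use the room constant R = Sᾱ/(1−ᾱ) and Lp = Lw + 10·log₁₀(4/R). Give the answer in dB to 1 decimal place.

Σ(Sᵢαᵢ) = 407.3×0.05 + 446.6×0.04 + 407.3×0.03 = 50.448; total area S = 1261.2 m^2.
ᾱ = 0.0400, so room constant R = A/(1−ᾱ) = 52.550 m^2.
Lp = Lw + 10 log₁₀(4/R) = 96.4 -11.19 = 85.2 dB.

85.2 dB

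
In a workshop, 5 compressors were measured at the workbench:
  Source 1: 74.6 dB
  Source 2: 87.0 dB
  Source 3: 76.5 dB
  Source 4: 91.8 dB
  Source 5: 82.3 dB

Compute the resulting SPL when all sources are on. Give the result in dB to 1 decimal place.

93.5 dB

Σ 10^(Lᵢ/10) = 2.258e+09.
Combined level = 10 log₁₀(2.258e+09) = 93.5 dB.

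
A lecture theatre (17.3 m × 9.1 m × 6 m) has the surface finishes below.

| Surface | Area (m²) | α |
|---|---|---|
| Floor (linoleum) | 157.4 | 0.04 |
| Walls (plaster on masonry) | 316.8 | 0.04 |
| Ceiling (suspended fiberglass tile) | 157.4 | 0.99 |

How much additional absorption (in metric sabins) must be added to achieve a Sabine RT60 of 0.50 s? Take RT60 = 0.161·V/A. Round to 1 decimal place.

129.4 sabins

Total absorption A₁ = 157.4·0.04 + 316.8·0.04 + 157.4·0.99
  = 6.296 + 12.672 + 155.826 = 174.794 m² sabins.
Target A₂ = 0.161·944.58/0.50 = 304.155 sabins (V = 944.58 m³).
Shortfall: 304.155 − 174.794 = 129.4 sabins.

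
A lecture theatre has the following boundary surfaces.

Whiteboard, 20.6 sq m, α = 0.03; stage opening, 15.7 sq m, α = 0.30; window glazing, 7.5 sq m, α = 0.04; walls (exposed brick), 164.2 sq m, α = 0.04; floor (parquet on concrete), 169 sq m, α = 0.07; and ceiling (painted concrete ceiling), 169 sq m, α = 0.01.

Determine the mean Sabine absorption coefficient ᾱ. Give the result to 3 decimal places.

S = Σ Sᵢ = 20.6 + 15.7 + 7.5 + 164.2 + 169 + 169 = 546.0 sq m.
Σ(Sᵢαᵢ) = 20.6×0.03 + 15.7×0.30 + 7.5×0.04 + 164.2×0.04 + 169×0.07 + 169×0.01 = 25.716.
ᾱ = A/S = 0.047.

0.047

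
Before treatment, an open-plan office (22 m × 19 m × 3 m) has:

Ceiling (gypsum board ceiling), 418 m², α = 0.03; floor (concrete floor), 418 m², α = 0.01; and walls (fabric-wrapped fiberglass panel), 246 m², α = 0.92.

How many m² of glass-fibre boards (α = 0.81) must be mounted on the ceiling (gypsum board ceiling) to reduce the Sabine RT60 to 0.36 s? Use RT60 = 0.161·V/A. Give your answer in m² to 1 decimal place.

407.4

Summing Sᵢαᵢ: 12.540 + 4.180 + 226.320 → A₁ = 243.040 sabins.
V = 1254 m³. Target absorption A₂ = 0.161 × 1254 / 0.36 = 560.817 sabins.
ΔA needed = 560.817 − 243.040 = 317.777 sabins.
Each m² of panel replacing the ceiling (gypsum board ceiling) adds (0.81 − 0.03) = 0.78 sabins.
Area = ΔA/Δα = 317.777/0.78 = 407.4 m².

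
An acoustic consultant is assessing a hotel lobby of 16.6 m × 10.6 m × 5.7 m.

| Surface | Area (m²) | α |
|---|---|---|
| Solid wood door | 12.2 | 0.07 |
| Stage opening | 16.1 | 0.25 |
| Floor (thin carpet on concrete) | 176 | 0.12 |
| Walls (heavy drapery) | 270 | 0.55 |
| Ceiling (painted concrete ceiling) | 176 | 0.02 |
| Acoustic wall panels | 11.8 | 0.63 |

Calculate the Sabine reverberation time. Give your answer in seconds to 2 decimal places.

0.87 s

Equivalent absorption area: A = 12.2×0.07 + 16.1×0.25 + 176×0.12 + 270×0.55 + 176×0.02 + 11.8×0.63 = 185.453 m².
Volume V = 16.6 × 10.6 × 5.7 = 1002.972 m³.
RT60 = 0.161 · V / A = 0.161 × 1002.972 / 185.453 = 0.87 s.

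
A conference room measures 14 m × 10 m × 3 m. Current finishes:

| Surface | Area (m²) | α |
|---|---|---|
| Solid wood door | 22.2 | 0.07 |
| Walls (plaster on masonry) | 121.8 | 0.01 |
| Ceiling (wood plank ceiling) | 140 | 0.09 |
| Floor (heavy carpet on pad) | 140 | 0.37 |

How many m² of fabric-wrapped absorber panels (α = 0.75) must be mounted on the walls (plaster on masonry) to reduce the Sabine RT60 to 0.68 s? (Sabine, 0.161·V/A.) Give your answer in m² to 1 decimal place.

Equivalent absorption area: A₁ = 22.2×0.07 + 121.8×0.01 + 140×0.09 + 140×0.37 = 67.172 m².
V = 420 m³. Target absorption A₂ = 0.161 × 420 / 0.68 = 99.441 sabins.
ΔA needed = 99.441 − 67.172 = 32.269 sabins.
Net gain per m²: Δα = 0.75 − 0.01 = 0.74.
Panel area = 32.269 / 0.74 = 43.6 m².

43.6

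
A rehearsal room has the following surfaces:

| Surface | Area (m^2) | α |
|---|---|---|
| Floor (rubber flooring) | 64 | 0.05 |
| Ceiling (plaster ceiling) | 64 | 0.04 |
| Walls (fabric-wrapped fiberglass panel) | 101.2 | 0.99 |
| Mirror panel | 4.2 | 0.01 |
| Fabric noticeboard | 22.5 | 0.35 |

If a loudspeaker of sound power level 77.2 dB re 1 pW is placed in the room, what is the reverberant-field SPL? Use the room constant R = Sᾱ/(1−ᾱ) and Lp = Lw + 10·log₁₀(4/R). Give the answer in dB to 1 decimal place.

60.1 dB

A = 113.865 sabins; S = 255.9 m^2.
ᾱ = 0.4450, so room constant R = A/(1−ᾱ) = 205.162 m^2.
Lp = Lw + 10 log₁₀(4/R) = 77.2 -17.10 = 60.1 dB.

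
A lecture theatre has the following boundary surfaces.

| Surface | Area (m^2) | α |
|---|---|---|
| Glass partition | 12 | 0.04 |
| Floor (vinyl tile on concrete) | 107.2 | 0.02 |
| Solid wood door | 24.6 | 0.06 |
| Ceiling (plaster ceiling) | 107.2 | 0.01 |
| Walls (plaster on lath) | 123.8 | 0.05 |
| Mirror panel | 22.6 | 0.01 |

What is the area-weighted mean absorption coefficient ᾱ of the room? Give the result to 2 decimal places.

S = Σ Sᵢ = 12 + 107.2 + 24.6 + 107.2 + 123.8 + 22.6 = 397.4 m^2.
Σ(Sᵢαᵢ) = 12*0.04 + 107.2*0.02 + 24.6*0.06 + 107.2*0.01 + 123.8*0.05 + 22.6*0.01 = 11.588.
ᾱ = 11.588 / 397.4 = 0.03.

0.03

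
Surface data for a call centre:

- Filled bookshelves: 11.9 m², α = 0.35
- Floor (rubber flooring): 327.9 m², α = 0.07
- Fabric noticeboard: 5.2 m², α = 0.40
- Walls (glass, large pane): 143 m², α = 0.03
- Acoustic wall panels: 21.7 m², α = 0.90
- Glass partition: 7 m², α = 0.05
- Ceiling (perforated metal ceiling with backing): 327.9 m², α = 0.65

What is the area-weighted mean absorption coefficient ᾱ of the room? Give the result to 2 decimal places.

0.32

Total surface area S = 844.6 m².
A = 11.9·0.35 + 327.9·0.07 + 5.2·0.40 + 143·0.03 + 21.7·0.90 + 7·0.05 + 327.9·0.65 = 266.503 sabins.
ᾱ = 266.503 / 844.6 = 0.32.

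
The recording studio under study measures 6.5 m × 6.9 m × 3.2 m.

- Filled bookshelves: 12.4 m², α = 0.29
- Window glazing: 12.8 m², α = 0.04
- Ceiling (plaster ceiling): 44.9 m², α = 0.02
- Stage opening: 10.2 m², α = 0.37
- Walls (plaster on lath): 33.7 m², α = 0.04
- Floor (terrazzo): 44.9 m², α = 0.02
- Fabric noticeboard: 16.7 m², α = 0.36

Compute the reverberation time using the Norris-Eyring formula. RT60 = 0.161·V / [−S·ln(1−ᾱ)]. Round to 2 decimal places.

1.29 s

S = Σ Sᵢ = 175.6 m².
Absorption A = 12.4×0.29 + 12.8×0.04 + 44.9×0.02 + 10.2×0.37 + 33.7×0.04 + 44.9×0.02 + 16.7×0.36 = 17.038 sabins.
ᾱ = 17.038 / 175.6 = 0.0970.
Eyring denominator: −S ln(1−ᾱ) = 17.917.
V = 6.5 × 6.9 × 3.2 = 143.52 m³.
T = 0.161·V/[−S·ln(1−ᾱ)] = 0.161·143.52/17.917 = 1.29 s.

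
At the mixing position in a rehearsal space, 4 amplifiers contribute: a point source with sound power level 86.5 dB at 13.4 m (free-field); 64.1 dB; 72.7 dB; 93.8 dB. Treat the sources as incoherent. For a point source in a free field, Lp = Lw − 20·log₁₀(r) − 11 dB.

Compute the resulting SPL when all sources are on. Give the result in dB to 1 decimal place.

93.8 dB

Source at 13.4 m: Lp = 86.5 − 20·log₁₀(13.4) − 11 = 53.0 dB.
Sum in the linear (power) domain: Σ 10^(Lᵢ/10) = 10^(53.0/10) + 10^(64.1/10) + 10^(72.7/10) + 10^(93.8/10) = 2.42e+09.
Combined level = 10 log₁₀(2.42e+09) = 93.8 dB.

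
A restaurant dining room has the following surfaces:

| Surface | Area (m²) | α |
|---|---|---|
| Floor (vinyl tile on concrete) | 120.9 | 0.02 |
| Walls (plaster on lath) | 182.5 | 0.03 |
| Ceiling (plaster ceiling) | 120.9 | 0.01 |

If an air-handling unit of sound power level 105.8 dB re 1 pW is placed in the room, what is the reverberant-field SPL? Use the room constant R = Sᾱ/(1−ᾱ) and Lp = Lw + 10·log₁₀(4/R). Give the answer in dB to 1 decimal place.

Σ(Sᵢαᵢ) = 120.9×0.02 + 182.5×0.03 + 120.9×0.01 = 9.102; total area S = 424.3 m².
ᾱ = 0.0215, so room constant R = A/(1−ᾱ) = 9.302 m².
Lp = 105.8 + 10·log₁₀(4/9.302) = 105.8 + (-3.67) = 102.1 dB.

102.1 dB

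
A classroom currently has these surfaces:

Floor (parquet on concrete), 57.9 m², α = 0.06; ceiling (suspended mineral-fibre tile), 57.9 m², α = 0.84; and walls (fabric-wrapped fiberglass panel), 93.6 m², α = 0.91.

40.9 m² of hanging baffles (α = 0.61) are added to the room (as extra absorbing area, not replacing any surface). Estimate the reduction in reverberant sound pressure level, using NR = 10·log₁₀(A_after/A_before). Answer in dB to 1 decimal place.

0.7 dB

Equivalent absorption area: A_before = 57.9·0.06 + 57.9·0.84 + 93.6·0.91 = 137.286 m².
Added absorption = 40.9 × 0.61 = 24.949 sabins.
A_after = 137.286 + 24.949 = 162.235 sabins.
NR = 10·log₁₀(162.235/137.286) = 0.7 dB.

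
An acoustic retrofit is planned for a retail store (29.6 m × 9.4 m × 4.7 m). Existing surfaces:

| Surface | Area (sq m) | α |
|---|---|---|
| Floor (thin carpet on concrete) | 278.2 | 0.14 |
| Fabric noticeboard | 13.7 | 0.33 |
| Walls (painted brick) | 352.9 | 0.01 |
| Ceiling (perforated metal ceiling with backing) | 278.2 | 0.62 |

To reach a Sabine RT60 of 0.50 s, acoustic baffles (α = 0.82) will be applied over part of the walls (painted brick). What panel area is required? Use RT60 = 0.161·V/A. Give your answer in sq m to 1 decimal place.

248.9

Equivalent absorption area: A₁ = 278.2×0.14 + 13.7×0.33 + 352.9×0.01 + 278.2×0.62 = 219.482 sq m.
Required A₂ = 0.161·1307.728/0.50 = 421.088 sabins.
Absorption to add: 421.088 − 219.482 = 201.606 sabins.
Net gain per sq m: Δα = 0.82 − 0.01 = 0.81.
Area = ΔA/Δα = 201.606/0.81 = 248.9 sq m.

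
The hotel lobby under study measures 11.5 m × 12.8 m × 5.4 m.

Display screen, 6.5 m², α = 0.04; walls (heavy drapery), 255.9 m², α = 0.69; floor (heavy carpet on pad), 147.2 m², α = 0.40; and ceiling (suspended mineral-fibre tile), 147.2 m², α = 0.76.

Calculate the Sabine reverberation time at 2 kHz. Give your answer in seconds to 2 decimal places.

0.37 sec

Total absorption A = 6.5*0.04 + 255.9*0.69 + 147.2*0.40 + 147.2*0.76
  = 0.260 + 176.571 + 58.880 + 111.872 = 347.583 m² sabins.
Volume V = 11.5 × 12.8 × 5.4 = 794.88 m³.
T = 0.161 V/A = 0.161·794.88/347.583 = 0.37 s.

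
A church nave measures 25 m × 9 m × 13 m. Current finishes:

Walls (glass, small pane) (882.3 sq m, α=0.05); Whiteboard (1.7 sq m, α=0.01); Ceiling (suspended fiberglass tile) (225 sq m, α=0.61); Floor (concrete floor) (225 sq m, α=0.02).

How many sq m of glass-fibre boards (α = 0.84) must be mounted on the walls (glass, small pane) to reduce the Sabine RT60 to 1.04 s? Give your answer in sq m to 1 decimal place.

337.9

Summing Sᵢαᵢ: 44.115 + 0.017 + 137.250 + 4.500 → A₁ = 185.882 sabins.
V = 2925 m³. Target absorption A₂ = 0.161 × 2925 / 1.04 = 452.812 sabins.
Absorption to add: 452.812 − 185.882 = 266.930 sabins.
Each sq m of panel replacing the walls (glass, small pane) adds (0.84 − 0.05) = 0.79 sabins.
Panel area = 266.930 / 0.79 = 337.9 sq m.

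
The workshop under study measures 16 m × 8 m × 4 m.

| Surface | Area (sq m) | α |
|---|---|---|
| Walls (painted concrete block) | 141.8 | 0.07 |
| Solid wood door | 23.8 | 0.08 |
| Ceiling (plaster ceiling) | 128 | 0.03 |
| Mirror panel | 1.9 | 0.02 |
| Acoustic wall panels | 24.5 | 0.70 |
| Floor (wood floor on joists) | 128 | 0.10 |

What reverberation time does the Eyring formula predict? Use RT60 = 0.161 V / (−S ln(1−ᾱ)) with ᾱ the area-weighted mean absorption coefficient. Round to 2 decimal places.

1.71 sec

Total surface area S = 141.8 + 23.8 + 128 + 1.9 + 24.5 + 128 = 448.0 sq m.
Absorption A = 141.8×0.07 + 23.8×0.08 + 128×0.03 + 1.9×0.02 + 24.5×0.70 + 128×0.10 = 45.658 sabins.
Mean coefficient ᾱ = A/S = 0.1019.
Eyring denominator: −S ln(1−ᾱ) = 48.148.
V = 16 × 8 × 4 = 512 m³.
RT60 = 0.161 × 512 / 48.148 = 1.71 s.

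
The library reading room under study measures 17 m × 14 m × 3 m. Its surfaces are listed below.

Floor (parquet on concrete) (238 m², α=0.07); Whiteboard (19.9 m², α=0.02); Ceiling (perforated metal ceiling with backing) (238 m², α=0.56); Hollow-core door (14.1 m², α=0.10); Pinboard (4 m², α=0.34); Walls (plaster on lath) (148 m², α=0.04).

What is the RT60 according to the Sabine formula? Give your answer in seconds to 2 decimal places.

0.72 s

Summing Sᵢαᵢ: 16.660 + 0.398 + 133.280 + 1.410 + 1.360 + 5.920 → A = 159.028 sabins.
Room volume: 714 m³.
T = 0.161 V/A = 0.161·714/159.028 = 0.72 s.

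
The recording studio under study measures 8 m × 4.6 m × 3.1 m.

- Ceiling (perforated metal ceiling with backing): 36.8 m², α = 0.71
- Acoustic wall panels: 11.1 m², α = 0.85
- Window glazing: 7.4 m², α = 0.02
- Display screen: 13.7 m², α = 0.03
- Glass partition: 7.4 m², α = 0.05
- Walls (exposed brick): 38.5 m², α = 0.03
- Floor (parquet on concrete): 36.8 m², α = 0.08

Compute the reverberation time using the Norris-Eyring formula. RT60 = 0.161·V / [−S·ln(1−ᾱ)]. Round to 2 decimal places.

Total surface area S = 36.8 + 11.1 + 7.4 + 13.7 + 7.4 + 38.5 + 36.8 = 151.7 m².
Σ(Sᵢαᵢ) = 36.8·0.71 + 11.1·0.85 + 7.4·0.02 + 13.7·0.03 + 7.4·0.05 + 38.5·0.03 + 36.8·0.08 = 40.591.
Mean coefficient ᾱ = A/S = 0.2676.
−S·ln(1−ᾱ) = −151.7 × ln(1 − 0.2676) = 47.244.
V = 8 × 4.6 × 3.1 = 114.08 m³.
RT60 = 0.161 × 114.08 / 47.244 = 0.39 s.

0.39 s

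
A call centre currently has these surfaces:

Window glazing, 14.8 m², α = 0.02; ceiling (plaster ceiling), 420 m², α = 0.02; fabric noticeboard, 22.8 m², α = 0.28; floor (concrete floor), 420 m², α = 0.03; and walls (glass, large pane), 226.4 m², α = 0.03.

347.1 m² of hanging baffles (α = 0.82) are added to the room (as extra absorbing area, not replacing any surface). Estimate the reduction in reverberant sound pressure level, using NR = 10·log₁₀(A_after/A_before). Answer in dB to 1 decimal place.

9.7 dB

Summing Sᵢαᵢ: 0.296 + 8.400 + 6.384 + 12.600 + 6.792 → A_before = 34.472 sabins.
Treatment contributes 347.1·0.82 = 284.622 sabins.
A_after = 34.472 + 284.622 = 319.094 sabins.
NR = 10·log₁₀(319.094/34.472) = 9.7 dB.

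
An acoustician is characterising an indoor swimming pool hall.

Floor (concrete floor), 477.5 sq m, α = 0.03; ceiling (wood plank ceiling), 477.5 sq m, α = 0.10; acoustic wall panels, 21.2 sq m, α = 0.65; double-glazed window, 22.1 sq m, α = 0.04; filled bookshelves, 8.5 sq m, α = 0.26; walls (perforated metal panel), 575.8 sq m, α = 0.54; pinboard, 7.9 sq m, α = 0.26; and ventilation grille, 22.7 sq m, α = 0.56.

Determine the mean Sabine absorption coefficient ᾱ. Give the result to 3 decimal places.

0.251

Total surface area S = 1613.2 sq m.
Weighted sum Σ Sα = 404.647.
ᾱ = A/S = 0.251.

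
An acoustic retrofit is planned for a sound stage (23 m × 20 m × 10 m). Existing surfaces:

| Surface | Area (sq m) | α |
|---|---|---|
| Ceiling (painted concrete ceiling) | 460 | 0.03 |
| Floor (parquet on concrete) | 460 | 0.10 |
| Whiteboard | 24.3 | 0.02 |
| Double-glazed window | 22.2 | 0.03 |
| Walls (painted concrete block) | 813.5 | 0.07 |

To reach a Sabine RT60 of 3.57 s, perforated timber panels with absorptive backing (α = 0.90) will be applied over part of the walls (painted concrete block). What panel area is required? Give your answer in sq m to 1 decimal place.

A₁ = Σ Sᵢαᵢ = 460·0.03 + 460·0.10 + 24.3·0.02 + 22.2·0.03 + 813.5·0.07 = 117.897 sabins.
V = 4600 m³. Target absorption A₂ = 0.161 × 4600 / 3.57 = 207.451 sabins.
Absorption to add: 207.451 − 117.897 = 89.554 sabins.
Each sq m of panel replacing the walls (painted concrete block) adds (0.90 − 0.07) = 0.83 sabins.
Area = ΔA/Δα = 89.554/0.83 = 107.9 sq m.

107.9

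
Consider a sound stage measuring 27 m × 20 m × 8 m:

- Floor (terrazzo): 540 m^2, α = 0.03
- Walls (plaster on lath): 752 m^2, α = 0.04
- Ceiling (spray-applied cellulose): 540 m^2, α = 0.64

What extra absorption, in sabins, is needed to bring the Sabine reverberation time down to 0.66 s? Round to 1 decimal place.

661.9 sabins

Summing Sᵢαᵢ: 16.200 + 30.080 + 345.600 → A₁ = 391.880 sabins.
V = 4320 m³. Required absorption A₂ = 0.161 × 4320 / 0.66 = 1053.818 sabins.
ΔA = A₂ − A₁ = 1053.818 − 391.880 = 661.9 sabins.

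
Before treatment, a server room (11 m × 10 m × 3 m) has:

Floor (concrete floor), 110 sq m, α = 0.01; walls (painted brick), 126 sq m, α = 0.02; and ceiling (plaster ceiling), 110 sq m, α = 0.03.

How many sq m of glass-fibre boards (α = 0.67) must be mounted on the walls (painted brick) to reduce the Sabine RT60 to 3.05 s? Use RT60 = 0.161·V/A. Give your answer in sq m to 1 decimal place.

16.2

Equivalent absorption area: A₁ = 110*0.01 + 126*0.02 + 110*0.03 = 6.920 sq m.
Required A₂ = 0.161·330/3.05 = 17.420 sabins.
ΔA needed = 17.420 − 6.920 = 10.500 sabins.
Net gain per sq m: Δα = 0.67 − 0.02 = 0.65.
Panel area = 10.500 / 0.65 = 16.2 sq m.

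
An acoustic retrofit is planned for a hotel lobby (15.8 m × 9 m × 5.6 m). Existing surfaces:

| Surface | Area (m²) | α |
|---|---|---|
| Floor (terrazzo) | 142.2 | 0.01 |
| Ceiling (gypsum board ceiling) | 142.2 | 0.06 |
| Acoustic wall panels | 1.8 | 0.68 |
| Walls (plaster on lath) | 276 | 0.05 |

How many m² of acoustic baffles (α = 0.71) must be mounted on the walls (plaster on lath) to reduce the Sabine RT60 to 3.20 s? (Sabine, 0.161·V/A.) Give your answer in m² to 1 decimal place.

22.9

Summing Sᵢαᵢ: 1.422 + 8.532 + 1.224 + 13.800 → A₁ = 24.978 sabins.
Required A₂ = 0.161·796.32/3.20 = 40.065 sabins.
Absorption to add: 40.065 − 24.978 = 15.087 sabins.
Net gain per m²: Δα = 0.71 − 0.05 = 0.66.
Panel area = 15.087 / 0.66 = 22.9 m².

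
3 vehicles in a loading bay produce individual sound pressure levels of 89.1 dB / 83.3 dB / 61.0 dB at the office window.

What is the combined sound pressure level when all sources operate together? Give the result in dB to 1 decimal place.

Converting to relative power and adding: 10^(89.1/10) + 10^(83.3/10) + 10^(61.0/10) = 1.028e+09.
Back to dB: 10·log₁₀ Σ = 90.1 dB.

90.1 dB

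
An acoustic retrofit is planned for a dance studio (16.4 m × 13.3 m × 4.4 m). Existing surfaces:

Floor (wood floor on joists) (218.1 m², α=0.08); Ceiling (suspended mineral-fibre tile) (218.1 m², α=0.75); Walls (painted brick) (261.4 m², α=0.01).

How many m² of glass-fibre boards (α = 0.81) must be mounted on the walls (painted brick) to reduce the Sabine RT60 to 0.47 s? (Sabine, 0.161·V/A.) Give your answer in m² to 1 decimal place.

Summing Sᵢαᵢ: 17.448 + 163.575 + 2.614 → A₁ = 183.637 sabins.
V = 959.728 m³. Target absorption A₂ = 0.161 × 959.728 / 0.47 = 328.758 sabins.
ΔA needed = 328.758 − 183.637 = 145.121 sabins.
Each m² of panel replacing the walls (painted brick) adds (0.81 − 0.01) = 0.80 sabins.
Panel area = 145.121 / 0.80 = 181.4 m².

181.4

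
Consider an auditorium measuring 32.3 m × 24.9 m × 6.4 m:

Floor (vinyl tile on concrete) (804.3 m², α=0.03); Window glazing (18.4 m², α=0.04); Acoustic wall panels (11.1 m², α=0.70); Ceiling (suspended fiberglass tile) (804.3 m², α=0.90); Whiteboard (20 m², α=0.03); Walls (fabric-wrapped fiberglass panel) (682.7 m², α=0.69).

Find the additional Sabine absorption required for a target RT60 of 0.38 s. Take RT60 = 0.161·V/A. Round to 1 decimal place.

952.7 sabins

Equivalent absorption area: A₁ = 804.3·0.03 + 18.4·0.04 + 11.1·0.70 + 804.3·0.90 + 20·0.03 + 682.7·0.69 = 1228.168 m².
V = 5147.328 m³. Required absorption A₂ = 0.161 × 5147.328 / 0.38 = 2180.842 sabins.
ΔA = A₂ − A₁ = 2180.842 − 1228.168 = 952.7 sabins.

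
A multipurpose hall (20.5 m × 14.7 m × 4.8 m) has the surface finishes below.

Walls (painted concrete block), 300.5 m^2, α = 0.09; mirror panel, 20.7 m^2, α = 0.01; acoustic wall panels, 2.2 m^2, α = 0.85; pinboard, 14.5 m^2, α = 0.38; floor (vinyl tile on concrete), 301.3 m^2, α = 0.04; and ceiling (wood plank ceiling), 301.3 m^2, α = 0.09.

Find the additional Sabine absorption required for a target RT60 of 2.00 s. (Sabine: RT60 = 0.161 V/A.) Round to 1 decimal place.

Equivalent absorption area: A₁ = 300.5*0.09 + 20.7*0.01 + 2.2*0.85 + 14.5*0.38 + 301.3*0.04 + 301.3*0.09 = 73.801 m^2.
V = 1446.48 m³. Required absorption A₂ = 0.161 × 1446.48 / 2.00 = 116.442 sabins.
ΔA = A₂ − A₁ = 116.442 − 73.801 = 42.6 sabins.

42.6 sabins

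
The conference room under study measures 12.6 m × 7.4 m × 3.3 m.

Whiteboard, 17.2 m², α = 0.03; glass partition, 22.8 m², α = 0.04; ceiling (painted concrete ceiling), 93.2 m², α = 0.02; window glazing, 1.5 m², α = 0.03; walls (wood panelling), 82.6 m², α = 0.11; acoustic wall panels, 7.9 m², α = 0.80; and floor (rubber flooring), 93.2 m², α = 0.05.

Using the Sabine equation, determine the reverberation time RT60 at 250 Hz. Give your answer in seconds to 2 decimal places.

2.12 sec

Equivalent absorption area: A = 17.2*0.03 + 22.8*0.04 + 93.2*0.02 + 1.5*0.03 + 82.6*0.11 + 7.9*0.80 + 93.2*0.05 = 23.403 m².
Volume V = 12.6 × 7.4 × 3.3 = 307.692 m³.
RT60 = 0.161 · V / A = 0.161 × 307.692 / 23.403 = 2.12 s.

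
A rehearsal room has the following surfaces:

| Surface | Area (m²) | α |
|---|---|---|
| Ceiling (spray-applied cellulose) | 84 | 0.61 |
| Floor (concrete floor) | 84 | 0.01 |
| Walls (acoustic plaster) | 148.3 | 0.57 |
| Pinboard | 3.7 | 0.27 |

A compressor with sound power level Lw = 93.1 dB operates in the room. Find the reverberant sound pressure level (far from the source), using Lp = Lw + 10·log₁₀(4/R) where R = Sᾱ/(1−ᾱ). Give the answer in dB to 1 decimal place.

Σ(Sᵢαᵢ) = 84×0.61 + 84×0.01 + 148.3×0.57 + 3.7×0.27 = 137.610; total area S = 320.0 m².
ᾱ = 137.610/320.0 = 0.4300; R = Sᾱ/(1−ᾱ) = 137.610/(1−0.4300) = 241.421 m².
Lp = Lw + 10 log₁₀(4/R) = 93.1 -17.81 = 75.3 dB.

75.3 dB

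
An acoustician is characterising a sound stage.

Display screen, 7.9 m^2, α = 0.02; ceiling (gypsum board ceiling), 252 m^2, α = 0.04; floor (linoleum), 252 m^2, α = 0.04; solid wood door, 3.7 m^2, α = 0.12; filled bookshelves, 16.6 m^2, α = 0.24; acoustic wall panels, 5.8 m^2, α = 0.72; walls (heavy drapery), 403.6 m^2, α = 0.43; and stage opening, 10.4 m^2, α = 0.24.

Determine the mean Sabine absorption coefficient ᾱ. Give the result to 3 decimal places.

Total surface area S = 952.0 m^2.
Weighted sum Σ Sα = 204.966.
ᾱ = 204.966 / 952.0 = 0.215.

0.215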